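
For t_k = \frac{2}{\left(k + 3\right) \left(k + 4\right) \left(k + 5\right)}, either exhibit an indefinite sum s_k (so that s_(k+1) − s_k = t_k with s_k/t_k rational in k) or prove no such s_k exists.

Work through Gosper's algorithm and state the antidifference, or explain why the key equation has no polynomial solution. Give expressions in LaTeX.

Step 1: r(k) = (k + 3)/(k + 6).
A = k + 3, B = k + 6, C = 1.
f must satisfy (k + 3)·f(k+1) − (k + 5)·f(k) = 1.
d = 2 from the (1,1,0) case.
Solving with deg f ≤ 2: f(k) = k*(k + 7)/24.
So s_k = (B(k−1)f/C)·t_k = (k*(k + 5)*(k + 7)/24)·t_k = k*(k + 7)/(12*(k + 3)*(k + 4)).
Δs = 2/(k**3 + 12*k**2 + 47*k + 60), as required.

s_k = \frac{k \left(k + 7\right)}{12 \left(k + 3\right) \left(k + 4\right)}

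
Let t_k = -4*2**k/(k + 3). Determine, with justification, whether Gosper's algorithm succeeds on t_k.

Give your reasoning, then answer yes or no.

r(k) = 2*(k + 3)/(k + 4) after simplifying.
Normal form (A,B,C) = (2*k + 6, k + 4, 1).
Key eq: (2*k + 6)·f(k+1) = (k + 3)·f(k) + (1).
Degrees (1,1,0) ⇒ d ≤ -1.
Negative degree bound (-1): no f exists, t_k not Gosper-summable.

No; the degree bound rules out any f.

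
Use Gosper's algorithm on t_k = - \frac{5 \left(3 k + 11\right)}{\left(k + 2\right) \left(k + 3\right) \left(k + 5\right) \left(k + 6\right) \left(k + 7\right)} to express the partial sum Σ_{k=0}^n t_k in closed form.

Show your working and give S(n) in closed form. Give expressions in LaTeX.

Ratio r(k) = (k + 2)*(k + 5)*(3*k + 14)/((k + 4)*(k + 8)*(3*k + 11)).
So A=k + 2 and B=k + 8, with C=k**2 + 23*k/3 + 44/3.
Set up (k + 2)·f(k+1) − (k + 7)·f(k) − (k**2 + 23*k/3 + 44/3) = 0.
deg f ≤ 5 (via 1,1,2).
A polynomial solution: f(k) = k*(k + 3)*(k + 4)*(k**2 + 13*k + 52)/180.
R(k) = B(k−1)·f(k)/C(k) = k*(k + 3)*(k + 7)*(k**2 + 13*k + 52)/(60*(3*k + 11)); s_k = R·t_k = k*(-k**2 - 13*k - 52)/(12*(k**3 + 13*k**2 + 52*k + 60)).
Verify: 5*(-3*k - 11)/(k**5 + 23*k**4 + 203*k**3 + 853*k**2 + 1692*k + 1260) matches t_k.
s_(n+1) = (-n**3 - 16*n**2 - 81*n - 66)/(12*(n**3 + 16*n**2 + 81*n + 126)) and s_(0) = 0, so S(n) = (-n**3 - 16*n**2 - 81*n - 66)/(12*(n**3 + 16*n**2 + 81*n + 126)).

S(n) = \frac{- n^{3} - 16 n^{2} - 81 n - 66}{12 \left(n^{3} + 16 n^{2} + 81 n + 126\right)}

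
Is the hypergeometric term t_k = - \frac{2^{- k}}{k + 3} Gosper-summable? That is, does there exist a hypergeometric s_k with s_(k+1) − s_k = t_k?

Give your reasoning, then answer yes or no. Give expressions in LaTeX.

The ratio is (k + 3)/(2*(k + 4)).
A = k/2 + 3/2, B = k + 4, C = 1.
Need (k/2 + 3/2)·f(k+1) − (k + 3)·f(k) = 1.
Bound: deg f ≤ -1.
Negative degree bound (-1): no f exists, t_k not Gosper-summable.

No; the degree bound rules out any f.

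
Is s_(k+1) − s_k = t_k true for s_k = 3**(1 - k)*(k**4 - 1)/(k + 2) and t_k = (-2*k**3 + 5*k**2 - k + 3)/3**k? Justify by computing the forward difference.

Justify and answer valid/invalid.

s_(k+1) = ((k + 1)**4 - 1)/(3**k*(k + 3))
s_(k+1) − s_k = ((k + 2)*((k + 1)**4 - 1) - 3*(k + 3)*(k**4 - 1))/(3**k*(k + 2)*(k + 3))
(s_(k+1) − s_k) − t_k = (2*k**4 + 2*k**3 - 12*k**2 + 2*k - 9)/(3**k*(k**2 + 5*k + 6))

Invalid: residual (2*k**4 + 2*k**3 - 12*k**2 + 2*k - 9)/(3**k*(k**2 + 5*k + 6)) ≠ 0.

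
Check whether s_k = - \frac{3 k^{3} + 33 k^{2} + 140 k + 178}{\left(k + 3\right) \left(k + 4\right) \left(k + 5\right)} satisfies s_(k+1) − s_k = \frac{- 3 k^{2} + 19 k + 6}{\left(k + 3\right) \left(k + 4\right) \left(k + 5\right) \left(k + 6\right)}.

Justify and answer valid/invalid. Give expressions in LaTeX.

s_(k+1) = (-140*k - 3*(k + 1)**3 - 33*(k + 1)**2 - 318)/((k + 4)*(k + 5)*(k + 6))
s_(k+1) − s_k = (-3*k**2 + 19*k + 6)/(k**4 + 18*k**3 + 119*k**2 + 342*k + 360)
(s_(k+1) − s_k) − t_k = 0

valid (s_(k+1) − s_k reduces to t_k)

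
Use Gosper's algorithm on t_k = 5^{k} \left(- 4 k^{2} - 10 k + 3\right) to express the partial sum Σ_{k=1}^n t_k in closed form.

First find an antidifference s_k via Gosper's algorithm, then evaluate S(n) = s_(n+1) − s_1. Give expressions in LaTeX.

S(n) = - 5 \cdot 5^{n} n^{2} - 10 \cdot 5^{n} n + 5 \cdot 5^{n} - 5

The ratio is 5*(4*k**2 + 18*k + 11)/(4*k**2 + 10*k - 3).
A = 5, B = 1, C = k**2 + 5*k/2 - 3/4.
Need (5)·f(k+1) − (1)·f(k) = k**2 + 5*k/2 - 3/4.
From deg A=0, deg B=0, deg C=2: d=2.
Solving with deg f ≤ 2: f(k) = (k**2 - 2)/4.
R(k) = B(k−1)·f(k)/C(k) = (k**2 - 2)/(4*k**2 + 10*k - 3); s_k = R·t_k = 5**k*(2 - k**2).
Verify: 5**k*(-4*k**2 - 10*k + 3) matches t_k.
Evaluate: s_(n+1) = 5**(n + 1)*(-n**2 - 2*n + 1); subtract s_(1) = 5 ⇒ S(n) = -5*5**n*n**2 - 10*5**n*n + 5*5**n - 5.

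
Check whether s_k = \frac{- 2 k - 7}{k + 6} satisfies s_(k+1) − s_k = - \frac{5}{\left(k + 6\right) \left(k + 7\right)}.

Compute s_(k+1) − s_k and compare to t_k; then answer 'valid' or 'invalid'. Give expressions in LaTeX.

valid; difference matches t_k

s_(k+1) = (-2*k - 9)/(k + 7)
s_(k+1) − s_k = -5/(k**2 + 13*k + 42)
(s_(k+1) − s_k) − t_k = 0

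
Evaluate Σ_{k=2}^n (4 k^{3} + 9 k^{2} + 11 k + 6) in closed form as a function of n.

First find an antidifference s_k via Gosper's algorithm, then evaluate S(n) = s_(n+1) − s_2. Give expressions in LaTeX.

S(n) = n^{4} + 5 n^{3} + 11 n^{2} + 13 n - 30

The ratio is (4*k**3 + 21*k**2 + 41*k + 30)/(4*k**3 + 9*k**2 + 11*k + 6).
Gosper form: A/B · C(k+1)/C(k) with A=1, B=1, C=k**3 + 9*k**2/4 + 11*k/4 + 3/2.
Set up (1)·f(k+1) − (1)·f(k) − (k**3 + 9*k**2/4 + 11*k/4 + 3/2) = 0.
From deg A=0, deg B=0, deg C=3: d=4.
A polynomial solution: f(k) = k*(k + 1)*(k**2 + 2)/4.
Certificate R = B(k−1)f/C = k*(k**2 + 2)/(4*k**2 + 5*k + 6) gives s_k = k*(k**3 + k**2 + 2*k + 2).
Check: Δs_k = 4*k**3 + 9*k**2 + 11*k + 6. ✓
Σ_(k=2)^n t_k = s_(n+1) − s_(2) = (n**4 + 5*n**3 + 11*n**2 + 13*n + 6) − (36), i.e. n**4 + 5*n**3 + 11*n**2 + 13*n - 30.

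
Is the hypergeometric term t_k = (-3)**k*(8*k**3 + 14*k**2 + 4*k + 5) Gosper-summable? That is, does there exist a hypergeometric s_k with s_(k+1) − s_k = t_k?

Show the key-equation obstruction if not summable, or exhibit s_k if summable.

Step 1: r(k) = 3*(-8*k**3 - 38*k**2 - 56*k - 31)/(8*k**3 + 14*k**2 + 4*k + 5).
Take A(k)=-3, B(k)=1, C(k)=k**3 + 7*k**2/4 + k/2 + 5/8.
Key eq: (-3)·f(k+1) = (1)·f(k) + (k**3 + 7*k**2/4 + k/2 + 5/8).
deg f ≤ 3 (via 0,0,3).
Solve for f: f(k) = -(2*k**3 - k**2 - 2*k + 2)/8 (degree 3 ≤ 3).
Get s_k = R·t_k = (-3)**k*(-2*k**3 + k**2 + 2*k - 2) with R(k) = B(k−1)f(k)/C(k) = -(2*k**3 - k**2 - 2*k + 2)/(8*k**3 + 14*k**2 + 4*k + 5).
Δs = (-3)**k*(8*k**3 + 14*k**2 + 4*k + 5), as required.

Yes. s_k = (-3)**k*(-2*k**3 + k**2 + 2*k - 2).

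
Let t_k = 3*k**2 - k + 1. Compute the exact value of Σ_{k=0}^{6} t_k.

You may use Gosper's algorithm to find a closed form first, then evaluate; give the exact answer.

Σ = 259

Ratio r(k) = (-k + 3*(k + 1)**2)/(3*k**2 - k + 1).
Gosper form: A/B · C(k+1)/C(k) with A=1, B=1, C=k**2 - k/3 + 1/3.
f must satisfy (1)·f(k+1) − (1)·f(k) = k**2 - k/3 + 1/3.
From deg A=0, deg B=0, deg C=2: d=3.
Solve for f: f(k) = k*(k**2 - 2*k + 2)/3 (degree 3 ≤ 3).
So s_k = (B(k−1)f/C)·t_k = (k*(k**2 - 2*k + 2)/(3*k**2 - k + 1))·t_k = k*(k**2 - 2*k + 2).
s_(k+1) − s_k = 3*k**2 - k + 1 = t_k.
Σ_(k=0)^(6) t_k = s_(7) − s_(0) = 259 − (0) = 259.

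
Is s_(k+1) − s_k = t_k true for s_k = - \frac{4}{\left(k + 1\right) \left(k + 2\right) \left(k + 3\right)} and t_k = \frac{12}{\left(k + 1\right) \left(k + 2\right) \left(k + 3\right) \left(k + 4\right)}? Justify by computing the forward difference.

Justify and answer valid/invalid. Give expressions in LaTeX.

s_(k+1) = -4/((k + 2)*(k + 3)*(k + 4))
s_(k+1) − s_k = 12/((k + 1)*(k + 2)*(k + 3)*(k + 4))
(s_(k+1) − s_k) − t_k = 0

valid; difference matches t_k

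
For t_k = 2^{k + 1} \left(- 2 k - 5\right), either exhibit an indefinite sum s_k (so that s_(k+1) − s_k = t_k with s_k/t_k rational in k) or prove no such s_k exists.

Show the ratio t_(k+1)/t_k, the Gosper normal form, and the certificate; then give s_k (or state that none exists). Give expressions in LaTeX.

Step 1: r(k) = 2*(2*k + 7)/(2*k + 5).
So A=2 and B=1, with C=k + 5/2.
Key eq: (2)·f(k+1) = (1)·f(k) + (k + 5/2).
Bound: deg f ≤ 1.
Solving with deg f ≤ 1: f(k) = (2*k + 1)/2.
Then R = B(k−1)f/C = (2*k + 1)/(2*k + 5), so s_k = R(k)·t_k = 2**(k + 1)*(-2*k - 1).
s_(k+1) − s_k = 2**(k + 1)*(-2*k - 5) = t_k.

s_k = 2^{k + 1} \left(- 2 k - 1\right)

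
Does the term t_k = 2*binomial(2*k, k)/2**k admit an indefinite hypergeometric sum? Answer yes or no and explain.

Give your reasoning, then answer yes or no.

No — key equation has no polynomial f.

Step 1: r(k) = (2*k + 1)/(k + 1).
A = 2*k + 1, B = k + 1, C = 1.
Set up (2*k + 1)·f(k+1) − (k)·f(k) − (1) = 0.
Degrees (1,1,0) ⇒ d ≤ -1.
deg f ≤ -1 is impossible — no certificate.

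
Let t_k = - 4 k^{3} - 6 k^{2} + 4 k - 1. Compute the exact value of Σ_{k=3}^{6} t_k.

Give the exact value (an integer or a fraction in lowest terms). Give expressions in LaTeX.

Ratio r(k) = (4*k**3 + 18*k**2 + 20*k + 7)/(4*k**3 + 6*k**2 - 4*k + 1).
Gosper form: A/B · C(k+1)/C(k) with A=1, B=1, C=k**3 + 3*k**2/2 - k + 1/4.
Key eq: (1)·f(k+1) = (1)·f(k) + (k**3 + 3*k**2/2 - k + 1/4).
Degrees (0,0,3) ⇒ d ≤ 4.
Solving with deg f ≤ 4: f(k) = k*(k**3 - 4*k + 4)/4.
Then R = B(k−1)f/C = k*(k**3 - 4*k + 4)/(4*k**3 + 6*k**2 - 4*k + 1), so s_k = R(k)·t_k = k*(-k**3 + 4*k - 4).
Verify: -4*k**3 - 6*k**2 + 4*k - 1 matches t_k.
Σ_(k=3)^(6) t_k = s_(7) − s_(3) = -2233 − (-57) = -2176.

Σ = -2176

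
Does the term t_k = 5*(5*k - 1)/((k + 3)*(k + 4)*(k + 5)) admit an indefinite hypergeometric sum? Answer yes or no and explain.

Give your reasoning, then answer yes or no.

Step 1: r(k) = (k + 3)*(5*k + 4)/((k + 6)*(5*k - 1)).
Take A(k)=k + 3, B(k)=k + 6, C(k)=k - 1/5.
Need (k + 3)·f(k+1) − (k + 5)·f(k) = k - 1/5.
Degrees (1,1,1) ⇒ d ≤ 2.
Coefficient equations give f(k) = k*(7*k - 11)/60.
Certificate R = B(k−1)f/C = k*(k + 5)*(7*k - 11)/(12*(5*k - 1)) gives s_k = 5*k*(7*k - 11)/(12*(k + 3)*(k + 4)).
Check: Δs_k = 5*(5*k - 1)/(k**3 + 12*k**2 + 47*k + 60). ✓

Yes. s_k = 5*k*(7*k - 11)/(12*(k + 3)*(k + 4)).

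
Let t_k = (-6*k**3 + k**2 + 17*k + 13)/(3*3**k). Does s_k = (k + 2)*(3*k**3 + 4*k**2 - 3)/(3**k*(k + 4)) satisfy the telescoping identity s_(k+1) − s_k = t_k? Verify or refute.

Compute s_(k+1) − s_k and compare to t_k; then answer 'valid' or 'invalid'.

s_(k+1) = (k + 3)*(3*(k + 1)**3 + 4*(k + 1)**2 - 3)/(3*3**k*(k + 5))
s_(k+1) − s_k = (-6*k**5 - 41*k**4 - 30*k**3 + 168*k**2 + 295*k + 138)/(3*3**k*(k**2 + 9*k + 20))
(s_(k+1) − s_k) − t_k = 2*(6*k**4 + 32*k**3 - 9*k**2 - 81*k - 61)/(3*3**k*(k**2 + 9*k + 20))

Invalid: residual 2*(6*k**4 + 32*k**3 - 9*k**2 - 81*k - 61)/(3*3**k*(k**2 + 9*k + 20)) ≠ 0.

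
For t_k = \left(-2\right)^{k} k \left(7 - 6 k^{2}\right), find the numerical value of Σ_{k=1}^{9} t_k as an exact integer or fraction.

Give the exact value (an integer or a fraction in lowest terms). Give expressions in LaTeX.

The ratio is -2*(k + 1)*(6*(k + 1)**2 - 7)/(k*(6*k**2 - 7)).
So A=-2 and B=1, with C=k**3 - 7*k/6.
Need (-2)·f(k+1) − (1)·f(k) = k**3 - 7*k/6.
Bound: deg f ≤ 3.
Match coefficients ⇒ f(k) = -(k - 2)*(2*k**2 - 1)/6.
Certificate R = B(k−1)f/C = -(k - 2)*(2*k**2 - 1)/(k*(6*k**2 - 7)) gives s_k = (-2)**k*(2*k**3 - 4*k**2 - k + 2).
Check: Δs_k = (-2)**k*k*(7 - 6*k**2). ✓
Telescoping: Σ = s_(10) − s_(1) = 1630208 − (2) = 1630206.

Σ = 1630206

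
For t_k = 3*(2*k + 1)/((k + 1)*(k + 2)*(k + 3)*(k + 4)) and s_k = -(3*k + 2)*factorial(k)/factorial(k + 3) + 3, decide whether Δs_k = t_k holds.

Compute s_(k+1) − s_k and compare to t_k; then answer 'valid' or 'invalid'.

s_(k+1) = (3*k**3 + 27*k**2 + 75*k + 67)/((k + 2)*(k + 3)*(k + 4))
s_(k+1) − s_k = 3*(2*k + 1)/((k + 1)*(k + 2)*(k + 3)*(k + 4))
(s_(k+1) − s_k) − t_k = 0

Valid — Δs_k = t_k.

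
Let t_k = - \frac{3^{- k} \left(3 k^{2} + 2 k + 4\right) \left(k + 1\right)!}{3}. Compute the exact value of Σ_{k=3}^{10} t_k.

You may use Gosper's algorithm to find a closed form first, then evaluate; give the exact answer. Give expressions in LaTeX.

Step 1: r(k) = (k + 2)*(2*k + 3*(k + 1)**2 + 6)/(3*(3*k**2 + 2*k + 4)).
Gosper form: A/B · C(k+1)/C(k) with A=k/3 + 2/3, B=1, C=k**2 + 2*k/3 + 4/3.
Key eq: (k/3 + 2/3)·f(k+1) = (1)·f(k) + (k**2 + 2*k/3 + 4/3).
Degrees (1,0,2) ⇒ d ≤ 1.
Solve for f: f(k) = 3*k + 2 (degree 1 ≤ 1).
R(k) = B(k−1)·f(k)/C(k) = 3*(3*k + 2)/(3*k**2 + 2*k + 4); s_k = R·t_k = -(3*k + 2)*factorial(k + 1)/3**k.
Verify: -(3*k**2 + 2*k + 4)*factorial(k + 1)/(3*3**k) matches t_k.
Σ_(k=3)^(10) t_k = s_(11) − s_(3) = -68992000/729 − (-88/9) = -68984872/729.

Σ = -68984872/729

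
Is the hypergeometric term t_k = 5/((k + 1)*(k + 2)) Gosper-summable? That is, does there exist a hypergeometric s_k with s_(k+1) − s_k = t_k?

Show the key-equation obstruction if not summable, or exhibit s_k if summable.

Yes. s_k = 5*k/(k + 1).

t_(k+1)/t_k = (k + 1)/(k + 3).
Gosper form: A/B · C(k+1)/C(k) with A=k + 1, B=k + 3, C=1.
Solve (k + 1)·f(k+1) − (k + 2)·f(k) = 1.
d = 1 from the (1,1,0) case.
Solving with deg f ≤ 1: f(k) = k.
Certificate R = B(k−1)f/C = k*(k + 2) gives s_k = 5*k/(k + 1).
s_(k+1) − s_k = 5/(k**2 + 3*k + 2) = t_k.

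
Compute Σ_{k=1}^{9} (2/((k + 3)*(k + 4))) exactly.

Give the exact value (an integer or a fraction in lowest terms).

Compute t_(k+1)/t_k: get (k + 3)/(k + 5).
A = k + 3, B = k + 5, C = 1.
f must satisfy (k + 3)·f(k+1) − (k + 4)·f(k) = 1.
Degrees (1,1,0) ⇒ d ≤ 1.
Coefficient equations give f(k) = k/3.
Get s_k = R·t_k = 2*k/(3*(k + 3)) with R(k) = B(k−1)f(k)/C(k) = k*(k + 4)/3.
Verify: 2/(k**2 + 7*k + 12) matches t_k.
Sum = s_(10) − s_(1); s_(10) = 20/39, s_(1) = 1/6 ⇒ 9/26.

Σ = 9/26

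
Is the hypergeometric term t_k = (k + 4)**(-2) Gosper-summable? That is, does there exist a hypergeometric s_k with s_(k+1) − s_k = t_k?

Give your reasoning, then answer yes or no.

No — the linear system for f has no solution.

Step 1: r(k) = (k + 4)**2/(k + 5)**2.
Take A(k)=k**2 + 8*k + 16, B(k)=k**2 + 10*k + 25, C(k)=1.
Set up (k**2 + 8*k + 16)·f(k+1) − (k**2 + 8*k + 16)·f(k) − (1) = 0.
d = 0 from the (2,2,0) case.
f = c0 ⇒ A·f(k+1) − B(k−1)·f(k) − C = -1. The system {-1 = 0} is inconsistent; no antidifference.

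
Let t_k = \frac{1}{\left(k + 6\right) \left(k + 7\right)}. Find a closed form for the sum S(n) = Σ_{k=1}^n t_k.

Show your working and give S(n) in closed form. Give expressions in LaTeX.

S(n) = \frac{n}{7 \left(n + 7\right)}

t_(k+1)/t_k = (k + 6)/(k + 8).
A = k + 6, B = k + 8, C = 1.
Set up (k + 6)·f(k+1) − (k + 7)·f(k) − (1) = 0.
Bound: deg f ≤ 1.
Solving with deg f ≤ 1: f(k) = k/6.
Get s_k = R·t_k = k/(6*(k + 6)) with R(k) = B(k−1)f(k)/C(k) = k*(k + 7)/6.
Check: Δs_k = 1/(k**2 + 13*k + 42). ✓
Evaluate: s_(n+1) = (n + 1)/(6*(n + 7)); subtract s_(1) = 1/42 ⇒ S(n) = n/(7*(n + 7)).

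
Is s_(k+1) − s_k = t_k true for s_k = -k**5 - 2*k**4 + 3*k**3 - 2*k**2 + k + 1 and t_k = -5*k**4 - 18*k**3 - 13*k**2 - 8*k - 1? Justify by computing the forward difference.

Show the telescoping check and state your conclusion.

s_(k+1) = k*(-k**4 - 7*k**3 - 15*k**2 - 15*k - 7)
s_(k+1) − s_k = -5*k**4 - 18*k**3 - 13*k**2 - 8*k - 1
(s_(k+1) − s_k) − t_k = 0

valid (s_(k+1) − s_k reduces to t_k)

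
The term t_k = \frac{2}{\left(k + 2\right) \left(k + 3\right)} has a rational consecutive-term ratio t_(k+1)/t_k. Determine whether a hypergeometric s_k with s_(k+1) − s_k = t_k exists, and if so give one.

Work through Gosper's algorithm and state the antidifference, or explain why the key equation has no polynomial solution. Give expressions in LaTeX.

s_k = \frac{k}{k + 2}

r(k) = (k + 2)/(k + 4) after simplifying.
Normal form (A,B,C) = (k + 2, k + 4, 1).
Need (k + 2)·f(k+1) − (k + 3)·f(k) = 1.
d = 1 from the (1,1,0) case.
A polynomial solution: f(k) = k/2.
Then R = B(k−1)f/C = k*(k + 3)/2, so s_k = R(k)·t_k = k/(k + 2).
Check: Δs_k = 2/(k**2 + 5*k + 6). ✓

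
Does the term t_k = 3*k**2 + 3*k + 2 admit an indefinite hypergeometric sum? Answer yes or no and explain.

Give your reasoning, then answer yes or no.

Yes. s_k = k**3 + k.

Ratio r(k) = (3*k**2 + 9*k + 8)/(3*k**2 + 3*k + 2).
Normal form (A,B,C) = (1, 1, k**2 + k + 2/3).
Key eq: (1)·f(k+1) = (1)·f(k) + (k**2 + k + 2/3).
d = 3 from the (0,0,2) case.
Match coefficients ⇒ f(k) = k*(k**2 + 1)/3.
So s_k = (B(k−1)f/C)·t_k = (k*(k**2 + 1)/(3*k**2 + 3*k + 2))·t_k = k**3 + k.
Check: Δs_k = -k**3 + (k + 1)**3 + 1. ✓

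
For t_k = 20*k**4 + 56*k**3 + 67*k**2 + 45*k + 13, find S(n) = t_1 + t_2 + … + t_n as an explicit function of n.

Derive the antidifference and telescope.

r(k) = (20*k**4 + 136*k**3 + 355*k**2 + 427*k + 201)/(20*k**4 + 56*k**3 + 67*k**2 + 45*k + 13) after simplifying.
So A=1 and B=1, with C=k**4 + 14*k**3/5 + 67*k**2/20 + 9*k/4 + 13/20.
Solve (1)·f(k+1) − (1)·f(k) = k**4 + 14*k**3/5 + 67*k**2/20 + 9*k/4 + 13/20.
deg f ≤ 5 (via 0,0,4).
A polynomial solution: f(k) = k*(4*k**4 + 4*k**3 + k**2 + 3*k + 1)/20.
So s_k = (B(k−1)f/C)·t_k = (k*(4*k**4 + 4*k**3 + k**2 + 3*k + 1)/(20*k**4 + 56*k**3 + 67*k**2 + 45*k + 13))·t_k = k*(4*k**4 + 4*k**3 + k**2 + 3*k + 1).
Check: Δs_k = 20*k**4 + 56*k**3 + 67*k**2 + 45*k + 13. ✓
Σ_(k=1)^n t_k = s_(n+1) − s_(1) = (4*n**5 + 24*n**4 + 57*n**3 + 70*n**2 + 46*n + 13) − (13), i.e. n*(4*n**4 + 24*n**3 + 57*n**2 + 70*n + 46).

S(n) = n*(4*n**4 + 24*n**3 + 57*n**2 + 70*n + 46)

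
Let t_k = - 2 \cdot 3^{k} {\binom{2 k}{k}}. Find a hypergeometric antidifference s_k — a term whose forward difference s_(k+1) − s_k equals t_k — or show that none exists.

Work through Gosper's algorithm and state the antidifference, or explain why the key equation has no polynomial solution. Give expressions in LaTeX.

no hypergeometric antidifference exists

Step 1: r(k) = 6*(2*k + 1)/(k + 1).
Factor: A=12*k + 6; B=k + 1; C=1.
Need (12*k + 6)·f(k+1) − (k)·f(k) = 1.
d = -1 from the (1,1,0) case.
Bound -1 < 0, so the key equation has no polynomial solution.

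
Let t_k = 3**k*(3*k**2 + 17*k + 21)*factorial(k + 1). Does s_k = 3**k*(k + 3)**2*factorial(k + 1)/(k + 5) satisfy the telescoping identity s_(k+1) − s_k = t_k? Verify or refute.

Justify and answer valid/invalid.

s_(k+1) = 3**(k + 1)*(k + 4)**2*factorial(k + 2)/(k + 6)
s_(k+1) − s_k = 3**k*(3*k**4 + 44*k**3 + 234*k**2 + 531*k + 426)*factorial(k + 1)/((k + 5)*(k + 6))
(s_(k+1) − s_k) − t_k = -2*3**k*(3*k**3 + 32*k**2 + 105*k + 102)*factorial(k + 1)/((k + 5)*(k + 6))

Invalid: residual -2*3**k*(3*k**3 + 32*k**2 + 105*k + 102)*factorial(k + 1)/((k + 5)*(k + 6)) ≠ 0.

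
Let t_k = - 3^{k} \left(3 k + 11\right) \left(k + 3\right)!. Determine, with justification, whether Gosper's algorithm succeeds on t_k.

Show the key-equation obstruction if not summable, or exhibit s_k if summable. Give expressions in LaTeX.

Step 1: r(k) = 3*(k + 4)*(3*k + 14)/(3*k + 11).
Take A(k)=3*k + 12, B(k)=1, C(k)=k + 11/3.
Need (3*k + 12)·f(k+1) − (1)·f(k) = k + 11/3.
From deg A=1, deg B=0, deg C=1: d=0.
Solving with deg f ≤ 0: f(k) = 1/3.
Then R = B(k−1)f/C = 1/(3*k + 11), so s_k = R(k)·t_k = -3**k*factorial(k + 3).
Check: Δs_k = -3**k*(3*k + 11)*factorial(k + 3). ✓

Yes. s_k = - 3^{k} \left(k + 3\right)!.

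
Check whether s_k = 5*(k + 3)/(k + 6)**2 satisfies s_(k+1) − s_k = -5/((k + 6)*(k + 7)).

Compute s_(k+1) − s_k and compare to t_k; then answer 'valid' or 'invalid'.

Invalid: residual 15*(2*k + 13)/(k**4 + 26*k**3 + 253*k**2 + 1092*k + 1764) ≠ 0.

s_(k+1) = 5*(k + 4)/(k + 7)**2
s_(k+1) − s_k = 5*(-k**2 - 7*k - 3)/(k**4 + 26*k**3 + 253*k**2 + 1092*k + 1764)
(s_(k+1) − s_k) − t_k = 15*(2*k + 13)/(k**4 + 26*k**3 + 253*k**2 + 1092*k + 1764)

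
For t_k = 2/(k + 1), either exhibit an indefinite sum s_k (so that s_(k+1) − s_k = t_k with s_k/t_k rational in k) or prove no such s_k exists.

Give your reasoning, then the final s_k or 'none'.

The ratio is (k + 1)/(k + 2).
Take A(k)=k + 1, B(k)=k + 2, C(k)=1.
Solve (k + 1)·f(k+1) − (k + 1)·f(k) = 1.
d = 0 from the (1,1,0) case.
f = c0 ⇒ A·f(k+1) − B(k−1)·f(k) − C = -1. The system {-1 = 0} is inconsistent; no antidifference.

no hypergeometric antidifference exists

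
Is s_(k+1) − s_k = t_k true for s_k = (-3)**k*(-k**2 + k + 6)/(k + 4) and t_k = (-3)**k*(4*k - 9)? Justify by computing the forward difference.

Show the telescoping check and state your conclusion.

Invalid: residual (-3)**k*(-8*k**2 - 16*k + 78)/(k**2 + 9*k + 20) ≠ 0.

s_(k+1) = (-3)**(k + 1)*(-k**2 - k + 6)/(k + 5)
s_(k+1) − s_k = (-3)**k*(4*k**3 + 19*k**2 - 17*k - 102)/(k**2 + 9*k + 20)
(s_(k+1) − s_k) − t_k = (-3)**k*(-8*k**2 - 16*k + 78)/(k**2 + 9*k + 20)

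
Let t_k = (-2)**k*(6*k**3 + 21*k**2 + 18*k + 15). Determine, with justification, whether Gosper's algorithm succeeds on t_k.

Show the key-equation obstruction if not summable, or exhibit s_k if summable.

r(k) = 2*(-2*k**3 - 13*k**2 - 26*k - 20)/(2*k**3 + 7*k**2 + 6*k + 5) after simplifying.
So A=-2 and B=1, with C=k**3 + 7*k**2/2 + 3*k + 5/2.
f must satisfy (-2)·f(k+1) − (1)·f(k) = k**3 + 7*k**2/2 + 3*k + 5/2.
Bound: deg f ≤ 3.
A polynomial solution: f(k) = -(2*k**3 + 3*k**2 - 2*k + 3)/6.
R(k) = B(k−1)·f(k)/C(k) = -(2*k**3 + 3*k**2 - 2*k + 3)/(3*(2*k**3 + 7*k**2 + 6*k + 5)); s_k = R·t_k = (-2)**k*(-2*k**3 - 3*k**2 + 2*k - 3).
Δs = (-2)**k*(6*k**3 + 21*k**2 + 18*k + 15), as required.

Yes. s_k = (-2)**k*(-2*k**3 - 3*k**2 + 2*k - 3).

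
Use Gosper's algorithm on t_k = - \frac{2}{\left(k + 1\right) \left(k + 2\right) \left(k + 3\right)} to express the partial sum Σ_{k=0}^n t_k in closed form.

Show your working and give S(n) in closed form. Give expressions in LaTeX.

Step 1: r(k) = (k + 1)/(k + 4).
Gosper form: A/B · C(k+1)/C(k) with A=k + 1, B=k + 4, C=1.
Set up (k + 1)·f(k+1) − (k + 3)·f(k) − (1) = 0.
From deg A=1, deg B=1, deg C=0: d=2.
Match coefficients ⇒ f(k) = k*(k + 3)/4.
Certificate R = B(k−1)f/C = k*(k + 3)**2/4 gives s_k = k*(-k - 3)/(2*(k + 1)*(k + 2)).
Δs = -2/(k**3 + 6*k**2 + 11*k + 6), as required.
Evaluate: s_(n+1) = (-n**2 - 5*n - 4)/(2*(n**2 + 5*n + 6)); subtract s_(0) = 0 ⇒ S(n) = (-n**2 - 5*n - 4)/(2*(n**2 + 5*n + 6)).

S(n) = \frac{- n^{2} - 5 n - 4}{2 \left(n^{2} + 5 n + 6\right)}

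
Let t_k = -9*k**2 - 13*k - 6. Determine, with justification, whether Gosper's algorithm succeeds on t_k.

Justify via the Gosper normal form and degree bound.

Step 1: r(k) = (9*k**2 + 31*k + 28)/(9*k**2 + 13*k + 6).
Factor: A=1; B=1; C=k**2 + 13*k/9 + 2/3.
f must satisfy (1)·f(k+1) − (1)·f(k) = k**2 + 13*k/9 + 2/3.
From deg A=0, deg B=0, deg C=2: d=3.
Coefficient equations give f(k) = k*(3*k**2 + 2*k + 1)/9.
Then R = B(k−1)f/C = k*(3*k**2 + 2*k + 1)/(9*k**2 + 13*k + 6), so s_k = R(k)·t_k = k*(-3*k**2 - 2*k - 1).
Δs = -9*k**2 - 13*k - 6, as required.

Yes. s_k = k*(-3*k**2 - 2*k - 1).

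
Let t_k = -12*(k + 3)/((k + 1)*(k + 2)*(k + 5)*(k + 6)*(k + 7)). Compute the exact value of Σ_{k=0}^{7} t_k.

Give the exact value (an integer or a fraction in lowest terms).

Σ = -536/4095

r(k) = (k + 1)*(k + 4)*(k + 5)/((k + 3)**2*(k + 8)) after simplifying.
Gosper form: A/B · C(k+1)/C(k) with A=k + 1, B=k + 8, C=k**3 + 10*k**2 + 33*k + 36.
f must satisfy (k + 1)·f(k+1) − (k + 7)·f(k) = k**3 + 10*k**2 + 33*k + 36.
Degrees (1,1,3) ⇒ d ≤ 6.
Solve for f: f(k) = k*(k + 2)*(k + 3)*(k + 4)*(k**2 + 12*k + 41)/90 (degree 6 ≤ 6).
Certificate R = B(k−1)f/C = k*(k + 2)*(k + 7)*(k**2 + 12*k + 41)/(90*(k + 3)) gives s_k = 2*k*(-k**2 - 12*k - 41)/(15*(k**3 + 12*k**2 + 41*k + 30)).
Verify: 12*(-k - 3)/(k**5 + 21*k**4 + 163*k**3 + 567*k**2 + 844*k + 420) matches t_k.
Evaluate s at k=8 and k=0: -536/4095 and 0; difference -536/4095.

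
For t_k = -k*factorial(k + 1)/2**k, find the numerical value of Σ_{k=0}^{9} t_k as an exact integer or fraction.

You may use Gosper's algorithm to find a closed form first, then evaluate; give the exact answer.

r(k) = (k + 1)*(k + 2)/(2*k) after simplifying.
A = k/2 + 1, B = 1, C = k.
f must satisfy (k/2 + 1)·f(k+1) − (1)·f(k) = k.
Bound: deg f ≤ 0.
A polynomial solution: f(k) = 2.
R(k) = B(k−1)·f(k)/C(k) = 2/k; s_k = R·t_k = -2**(1 - k)*factorial(k + 1).
Verify: -k*factorial(k + 1)/2**k matches t_k.
Evaluate s at k=10 and k=0: -155925/2 and -2; difference -155921/2.

Σ = -155921/2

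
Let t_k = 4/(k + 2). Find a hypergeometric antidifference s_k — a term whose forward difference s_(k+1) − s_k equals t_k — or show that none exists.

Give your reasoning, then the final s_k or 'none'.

no hypergeometric antidifference exists

t_(k+1)/t_k = (k + 2)/(k + 3).
Normal form (A,B,C) = (k + 2, k + 3, 1).
Need (k + 2)·f(k+1) − (k + 2)·f(k) = 1.
Bound: deg f ≤ 0.
f = c0 ⇒ A·f(k+1) − B(k−1)·f(k) − C = -1. The system {-1 = 0} is inconsistent; no antidifference.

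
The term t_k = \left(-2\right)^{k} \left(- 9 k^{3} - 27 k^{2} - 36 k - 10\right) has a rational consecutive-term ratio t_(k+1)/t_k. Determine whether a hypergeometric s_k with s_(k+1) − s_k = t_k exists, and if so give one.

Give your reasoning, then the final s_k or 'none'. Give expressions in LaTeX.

t_(k+1)/t_k = 2*(-9*k**3 - 54*k**2 - 117*k - 82)/(9*k**3 + 27*k**2 + 36*k + 10).
A = -2, B = 1, C = k**3 + 3*k**2 + 4*k + 10/9.
Solve (-2)·f(k+1) − (1)·f(k) = k**3 + 3*k**2 + 4*k + 10/9.
From deg A=0, deg B=0, deg C=3: d=3.
Match coefficients ⇒ f(k) = -(3*k**3 + 3*k**2 + 2*k - 2)/9.
Certificate R = B(k−1)f/C = -(3*k**3 + 3*k**2 + 2*k - 2)/(9*k**3 + 27*k**2 + 36*k + 10) gives s_k = (-2)**k*(3*k**3 + 3*k**2 + 2*k - 2).
Verify: (-2)**k*(-9*k**3 - 27*k**2 - 36*k - 10) matches t_k.

s_k = \left(-2\right)^{k} \left(3 k^{3} + 3 k^{2} + 2 k - 2\right)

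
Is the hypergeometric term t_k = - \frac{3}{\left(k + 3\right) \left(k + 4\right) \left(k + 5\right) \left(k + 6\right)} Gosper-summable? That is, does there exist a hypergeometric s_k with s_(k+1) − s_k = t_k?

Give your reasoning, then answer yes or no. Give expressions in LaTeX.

The ratio is (k + 3)/(k + 7).
Gosper form: A/B · C(k+1)/C(k) with A=k + 3, B=k + 7, C=1.
Set up (k + 3)·f(k+1) − (k + 6)·f(k) − (1) = 0.
Degrees (1,1,0) ⇒ d ≤ 3.
Solve for f: f(k) = k*(k**2 + 12*k + 47)/180 (degree 3 ≤ 3).
Certificate R = B(k−1)f/C = k*(k + 6)*(k**2 + 12*k + 47)/180 gives s_k = k*(-k**2 - 12*k - 47)/(60*(k + 3)*(k + 4)*(k + 5)).
s_(k+1) − s_k = -3/(k**4 + 18*k**3 + 119*k**2 + 342*k + 360) = t_k.

Yes. s_k = \frac{k \left(- k^{2} - 12 k - 47\right)}{60 \left(k + 3\right) \left(k + 4\right) \left(k + 5\right)}.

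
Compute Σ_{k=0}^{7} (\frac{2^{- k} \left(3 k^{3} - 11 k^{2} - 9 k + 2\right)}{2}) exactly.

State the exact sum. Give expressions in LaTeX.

t_(k+1)/t_k = (3*k**3 - 2*k**2 - 22*k - 15)/(2*(3*k**3 - 11*k**2 - 9*k + 2)).
So A=1/2 and B=1, with C=k**3 - 11*k**2/3 - 3*k + 2/3.
Set up (1/2)·f(k+1) − (1)·f(k) − (k**3 - 11*k**2/3 - 3*k + 2/3) = 0.
d = 3 from the (0,0,3) case.
Coefficient equations give f(k) = -2*(3*k + 1)*(k**2 - k - 1)/3.
So s_k = (B(k−1)f/C)·t_k = (-2*(3*k + 1)*(k**2 - k - 1)/(3*k**3 - 11*k**2 - 9*k + 2))·t_k = (-3*k**3 + 2*k**2 + 4*k + 1)/2**k.
Δs = (3*k**3 - 11*k**2 - 9*k + 2)/(2*2**k), as required.
Sum = s_(8) − s_(0); s_(8) = -1375/256, s_(0) = 1 ⇒ -1631/256.

Σ = -1631/256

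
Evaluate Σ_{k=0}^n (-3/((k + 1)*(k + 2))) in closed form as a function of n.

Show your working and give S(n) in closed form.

t_(k+1)/t_k = (k + 1)/(k + 3).
Factor: A=k + 1; B=k + 3; C=1.
Set up (k + 1)·f(k+1) − (k + 2)·f(k) − (1) = 0.
From deg A=1, deg B=1, deg C=0: d=1.
Match coefficients ⇒ f(k) = k.
R(k) = B(k−1)·f(k)/C(k) = k*(k + 2); s_k = R·t_k = -3*k/(k + 1).
s_(k+1) − s_k = -3/(k**2 + 3*k + 2) = t_k.
s_(n+1) = 3*(-n - 1)/(n + 2) and s_(0) = 0, so S(n) = 3*(-n - 1)/(n + 2).

S(n) = 3*(-n - 1)/(n + 2)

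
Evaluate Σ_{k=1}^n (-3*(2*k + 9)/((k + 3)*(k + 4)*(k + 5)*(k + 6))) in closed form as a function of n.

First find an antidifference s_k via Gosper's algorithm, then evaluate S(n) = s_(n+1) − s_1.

Ratio r(k) = (k + 3)*(2*k + 11)/((k + 7)*(2*k + 9)).
So A=k + 3 and B=k + 7, with C=k + 9/2.
Need (k + 3)·f(k+1) − (k + 6)·f(k) = k + 9/2.
Bound: deg f ≤ 3.
Match coefficients ⇒ f(k) = k*(k + 4)*(k + 8)/30.
So s_k = (B(k−1)f/C)·t_k = (k*(k + 4)*(k + 6)*(k + 8)/(15*(2*k + 9)))·t_k = k*(-k - 8)/(5*(k**2 + 8*k + 15)).
Verify: 3*(-2*k - 9)/(k**4 + 18*k**3 + 119*k**2 + 342*k + 360) matches t_k.
Evaluate: s_(n+1) = (-n**2 - 10*n - 9)/(5*(n**2 + 10*n + 24)); subtract s_(1) = -3/40 ⇒ S(n) = n*(-n - 10)/(8*(n**2 + 10*n + 24)).

S(n) = n*(-n - 10)/(8*(n**2 + 10*n + 24))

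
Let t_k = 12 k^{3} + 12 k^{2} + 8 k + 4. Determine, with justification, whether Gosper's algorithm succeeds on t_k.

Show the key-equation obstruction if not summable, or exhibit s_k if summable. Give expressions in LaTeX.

Yes. s_k = k \left(3 k^{3} - 2 k^{2} + k + 2\right).

The ratio is (3*k**3 + 12*k**2 + 17*k + 9)/(3*k**3 + 3*k**2 + 2*k + 1).
Normal form (A,B,C) = (1, 1, k**3 + k**2 + 2*k/3 + 1/3).
Need (1)·f(k+1) − (1)·f(k) = k**3 + k**2 + 2*k/3 + 1/3.
From deg A=0, deg B=0, deg C=3: d=4.
Match coefficients ⇒ f(k) = k*(3*k**3 - 2*k**2 + k + 2)/12.
Get s_k = R·t_k = k*(3*k**3 - 2*k**2 + k + 2) with R(k) = B(k−1)f(k)/C(k) = k*(3*k**3 - 2*k**2 + k + 2)/(4*(3*k**3 + 3*k**2 + 2*k + 1)).
s_(k+1) − s_k = 12*k**3 + 12*k**2 + 8*k + 4 = t_k.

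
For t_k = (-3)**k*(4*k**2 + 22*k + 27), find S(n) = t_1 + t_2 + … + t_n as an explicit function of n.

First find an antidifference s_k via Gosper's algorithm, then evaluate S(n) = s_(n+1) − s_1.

S(n) = 3*(-3)**n*n**2 + 18*(-3)**n*n + 24*(-3)**n - 24

t_(k+1)/t_k = 3*(-4*k**2 - 30*k - 53)/(4*k**2 + 22*k + 27).
Normal form (A,B,C) = (-3, 1, k**2 + 11*k/2 + 27/4).
Key eq: (-3)·f(k+1) = (1)·f(k) + (k**2 + 11*k/2 + 27/4).
Bound: deg f ≤ 2.
Match coefficients ⇒ f(k) = -(k + 1)*(k + 3)/4.
Certificate R = B(k−1)f/C = -(k + 1)*(k + 3)/(4*k**2 + 22*k + 27) gives s_k = (-3)**k*(-k**2 - 4*k - 3).
s_(k+1) − s_k = (-3)**k*(4*k**2 + 22*k + 27) = t_k.
Σ_(k=1)^n t_k = s_(n+1) − s_(1) = (3*(-3)**n*(n**2 + 6*n + 8)) − (24), i.e. 3*(-3)**n*n**2 + 18*(-3)**n*n + 24*(-3)**n - 24.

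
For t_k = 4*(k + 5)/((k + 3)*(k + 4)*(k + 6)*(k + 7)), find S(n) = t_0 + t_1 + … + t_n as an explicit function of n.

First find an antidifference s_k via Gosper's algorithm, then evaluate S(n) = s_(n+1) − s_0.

Ratio r(k) = (k + 3)*(k + 6)**2/((k + 5)**2*(k + 8)).
Gosper form: A/B · C(k+1)/C(k) with A=k + 3, B=k + 8, C=k**2 + 10*k + 25.
f must satisfy (k + 3)·f(k+1) − (k + 7)·f(k) = k**2 + 10*k + 25.
d = 4 from the (1,1,2) case.
Match coefficients ⇒ f(k) = k*(k + 4)*(k + 5)*(k + 9)/36.
So s_k = (B(k−1)f/C)·t_k = (k*(k + 4)*(k + 7)*(k + 9)/(36*(k + 5)))·t_k = k*(k + 9)/(9*(k**2 + 9*k + 18)).
Δs = 4*(k + 5)/(k**4 + 20*k**3 + 145*k**2 + 450*k + 504), as required.
Evaluate: s_(n+1) = (n**2 + 11*n + 10)/(9*(n**2 + 11*n + 28)); subtract s_(0) = 0 ⇒ S(n) = (n**2 + 11*n + 10)/(9*(n**2 + 11*n + 28)).

S(n) = (n**2 + 11*n + 10)/(9*(n**2 + 11*n + 28))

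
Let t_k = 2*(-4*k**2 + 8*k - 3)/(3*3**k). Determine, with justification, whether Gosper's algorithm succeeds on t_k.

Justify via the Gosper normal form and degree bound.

r(k) = (2*k + 1)/(3*(2*k - 3)) after simplifying.
Factor: A=1/3; B=1; C=k**2 - 2*k + 3/4.
Set up (1/3)·f(k+1) − (1)·f(k) − (k**2 - 2*k + 3/4) = 0.
From deg A=0, deg B=0, deg C=2: d=2.
Solving with deg f ≤ 2: f(k) = -3*(4*k**2 - 4*k + 3)/8.
Certificate R = B(k−1)f/C = -3*(4*k**2 - 4*k + 3)/(2*(2*k - 3)*(2*k - 1)) gives s_k = (4*k**2 - 4*k + 3)/3**k.
s_(k+1) − s_k = 2*(-4*k**2 + 8*k - 3)/(3*3**k) = t_k.

Yes. s_k = (4*k**2 - 4*k + 3)/3**k.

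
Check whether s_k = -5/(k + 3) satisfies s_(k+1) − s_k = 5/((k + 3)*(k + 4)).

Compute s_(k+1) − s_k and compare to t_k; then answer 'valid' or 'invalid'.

s_(k+1) = -5/(k + 4)
s_(k+1) − s_k = 5/((k + 3)*(k + 4))
(s_(k+1) − s_k) − t_k = 0

valid; difference matches t_k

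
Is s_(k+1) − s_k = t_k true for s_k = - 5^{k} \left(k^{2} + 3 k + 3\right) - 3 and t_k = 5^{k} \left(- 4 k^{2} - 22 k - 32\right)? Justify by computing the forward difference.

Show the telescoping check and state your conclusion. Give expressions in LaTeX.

s_(k+1) = -5*5**k*(3*k + (k + 1)**2 + 6) - 3
s_(k+1) − s_k = 5**k*(-4*k**2 - 22*k - 32)
(s_(k+1) − s_k) − t_k = 0

Valid — Δs_k = t_k.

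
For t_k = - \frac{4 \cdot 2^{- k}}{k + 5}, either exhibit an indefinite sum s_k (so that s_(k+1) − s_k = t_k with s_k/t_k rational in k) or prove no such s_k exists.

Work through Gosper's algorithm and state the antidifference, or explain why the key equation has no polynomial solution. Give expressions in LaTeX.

t_(k+1)/t_k = (k + 5)/(2*(k + 6)).
Normal form (A,B,C) = (k/2 + 5/2, k + 6, 1).
Set up (k/2 + 5/2)·f(k+1) − (k + 5)·f(k) − (1) = 0.
Degrees (1,1,0) ⇒ d ≤ -1.
Negative degree bound (-1): no f exists, t_k not Gosper-summable.

no hypergeometric antidifference exists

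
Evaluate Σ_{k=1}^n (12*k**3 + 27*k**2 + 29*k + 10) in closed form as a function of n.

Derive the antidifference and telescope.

r(k) = (12*k**3 + 63*k**2 + 119*k + 78)/(12*k**3 + 27*k**2 + 29*k + 10) after simplifying.
Take A(k)=1, B(k)=1, C(k)=k**3 + 9*k**2/4 + 29*k/12 + 5/6.
Need (1)·f(k+1) − (1)·f(k) = k**3 + 9*k**2/4 + 29*k/12 + 5/6.
Degrees (0,0,3) ⇒ d ≤ 4.
Solving with deg f ≤ 4: f(k) = k**2*(3*k**2 + 3*k + 4)/12.
Get s_k = R·t_k = k**2*(3*k**2 + 3*k + 4) with R(k) = B(k−1)f(k)/C(k) = k**2*(3*k**2 + 3*k + 4)/(12*k**3 + 27*k**2 + 29*k + 10).
Check: Δs_k = 12*k**3 + 27*k**2 + 29*k + 10. ✓
Σ_(k=1)^n t_k = s_(n+1) − s_(1) = (3*n**4 + 15*n**3 + 31*n**2 + 29*n + 10) − (10), i.e. n*(3*n**3 + 15*n**2 + 31*n + 29).

S(n) = n*(3*n**3 + 15*n**2 + 31*n + 29)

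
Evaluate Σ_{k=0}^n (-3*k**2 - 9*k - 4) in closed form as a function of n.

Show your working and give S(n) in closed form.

Compute t_(k+1)/t_k: get (3*k**2 + 15*k + 16)/(3*k**2 + 9*k + 4).
Factor: A=1; B=1; C=k**2 + 3*k + 4/3.
Solve (1)·f(k+1) − (1)·f(k) = k**2 + 3*k + 4/3.
Degrees (0,0,2) ⇒ d ≤ 3.
Solve for f: f(k) = k**2*(k + 3)/3 (degree 3 ≤ 3).
R(k) = B(k−1)·f(k)/C(k) = k**2*(k + 3)/(3*k**2 + 9*k + 4); s_k = R·t_k = k**2*(-k - 3).
Δs = -3*k**2 - 9*k - 4, as required.
s_(n+1) = -n**3 - 6*n**2 - 9*n - 4 and s_(0) = 0, so S(n) = -n**3 - 6*n**2 - 9*n - 4.

S(n) = -n**3 - 6*n**2 - 9*n - 4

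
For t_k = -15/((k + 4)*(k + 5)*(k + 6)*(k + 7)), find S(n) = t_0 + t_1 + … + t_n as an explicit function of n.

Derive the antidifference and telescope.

Step 1: r(k) = (k + 4)/(k + 8).
Take A(k)=k + 4, B(k)=k + 8, C(k)=1.
Key eq: (k + 4)·f(k+1) = (k + 7)·f(k) + (1).
From deg A=1, deg B=1, deg C=0: d=3.
Coefficient equations give f(k) = k*(k**2 + 15*k + 74)/360.
Certificate R = B(k−1)f/C = k*(k + 7)*(k**2 + 15*k + 74)/360 gives s_k = k*(-k**2 - 15*k - 74)/(24*(k + 4)*(k + 5)*(k + 6)).
s_(k+1) − s_k = -15/(k**4 + 22*k**3 + 179*k**2 + 638*k + 840) = t_k.
s_(n+1) = (-n**3 - 18*n**2 - 107*n - 90)/(24*(n**3 + 18*n**2 + 107*n + 210)) and s_(0) = 0, so S(n) = (-n**3 - 18*n**2 - 107*n - 90)/(24*(n**3 + 18*n**2 + 107*n + 210)).

S(n) = (-n**3 - 18*n**2 - 107*n - 90)/(24*(n**3 + 18*n**2 + 107*n + 210))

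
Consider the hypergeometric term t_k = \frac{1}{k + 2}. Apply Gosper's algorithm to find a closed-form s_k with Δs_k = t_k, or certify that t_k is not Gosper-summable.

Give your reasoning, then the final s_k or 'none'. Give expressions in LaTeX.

t_(k+1)/t_k = (k + 2)/(k + 3).
A = k + 2, B = k + 3, C = 1.
Need (k + 2)·f(k+1) − (k + 2)·f(k) = 1.
d = 0 from the (1,1,0) case.
Generic f = c0 gives residual -1; -1 = 0 cannot hold, so t_k is not Gosper-summable.

none (Gosper's algorithm certifies no s_k)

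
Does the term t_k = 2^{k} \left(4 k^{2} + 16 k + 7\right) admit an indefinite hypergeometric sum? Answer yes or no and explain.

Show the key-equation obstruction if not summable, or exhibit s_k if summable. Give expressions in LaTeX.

Yes. s_k = 2^{k} \left(4 k^{2} - 1\right).

Step 1: r(k) = 2*(4*k**2 + 24*k + 27)/(4*k**2 + 16*k + 7).
Normal form (A,B,C) = (2, 1, k**2 + 4*k + 7/4).
Solve (2)·f(k+1) − (1)·f(k) = k**2 + 4*k + 7/4.
Bound: deg f ≤ 2.
Coefficient equations give f(k) = (2*k - 1)*(2*k + 1)/4.
Certificate R = B(k−1)f/C = (2*k - 1)/(2*k + 7) gives s_k = 2**k*(4*k**2 - 1).
Check: Δs_k = 2**k*(4*k**2 + 16*k + 7). ✓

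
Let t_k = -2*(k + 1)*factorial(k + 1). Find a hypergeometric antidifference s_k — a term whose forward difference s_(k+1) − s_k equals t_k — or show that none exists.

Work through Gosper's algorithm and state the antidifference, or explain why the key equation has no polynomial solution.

s_k = -2*factorial(k + 1)

t_(k+1)/t_k = (k + 2)**2/(k + 1).
Factor: A=k + 2; B=1; C=k + 1.
Solve (k + 2)·f(k+1) − (1)·f(k) = k + 1.
d = 0 from the (1,0,1) case.
Solving with deg f ≤ 0: f(k) = 1.
So s_k = (B(k−1)f/C)·t_k = (1/(k + 1))·t_k = -2*factorial(k + 1).
Check: Δs_k = -2*(k + 1)*factorial(k + 1). ✓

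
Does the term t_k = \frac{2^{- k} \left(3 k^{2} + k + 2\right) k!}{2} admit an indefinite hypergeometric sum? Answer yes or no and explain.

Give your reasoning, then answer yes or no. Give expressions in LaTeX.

Step 1: r(k) = (k + 1)*(k + 3*(k + 1)**2 + 3)/(2*(3*k**2 + k + 2)).
A = k/2 + 1/2, B = 1, C = k**2 + k/3 + 2/3.
Set up (k/2 + 1/2)·f(k+1) − (1)·f(k) − (k**2 + k/3 + 2/3) = 0.
From deg A=1, deg B=0, deg C=2: d=1.
Solving with deg f ≤ 1: f(k) = 2*(3*k + 1)/3.
R(k) = B(k−1)·f(k)/C(k) = 2*(3*k + 1)/(3*k**2 + k + 2); s_k = R·t_k = (3*k + 1)*factorial(k)/2**k.
Δs = (3*k**2 + k + 2)*factorial(k)/(2*2**k), as required.

Yes. s_k = 2^{- k} \left(3 k + 1\right) k!.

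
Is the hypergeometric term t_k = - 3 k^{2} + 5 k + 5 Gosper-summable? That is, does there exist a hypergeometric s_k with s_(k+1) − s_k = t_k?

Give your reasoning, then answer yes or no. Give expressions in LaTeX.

t_(k+1)/t_k = (3*k**2 + k - 7)/(3*k**2 - 5*k - 5).
Take A(k)=1, B(k)=1, C(k)=k**2 - 5*k/3 - 5/3.
Set up (1)·f(k+1) − (1)·f(k) − (k**2 - 5*k/3 - 5/3) = 0.
d = 3 from the (0,0,2) case.
Match coefficients ⇒ f(k) = k*(k**2 - 4*k - 2)/3.
Get s_k = R·t_k = k*(-k**2 + 4*k + 2) with R(k) = B(k−1)f(k)/C(k) = k*(k**2 - 4*k - 2)/(3*k**2 - 5*k - 5).
s_(k+1) − s_k = -3*k**2 + 5*k + 5 = t_k.

Yes. s_k = k \left(- k^{2} + 4 k + 2\right).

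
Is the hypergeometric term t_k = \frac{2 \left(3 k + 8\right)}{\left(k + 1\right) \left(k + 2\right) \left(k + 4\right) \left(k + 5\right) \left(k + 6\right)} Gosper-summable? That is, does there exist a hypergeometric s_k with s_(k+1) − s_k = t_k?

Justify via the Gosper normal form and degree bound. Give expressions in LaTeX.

Yes. s_k = \frac{k \left(k^{2} + 10 k + 29\right)}{10 \left(k^{3} + 10 k^{2} + 29 k + 20\right)}.

Compute t_(k+1)/t_k: get (k + 1)*(k + 4)*(3*k + 11)/((k + 3)*(k + 7)*(3*k + 8)).
Factor: A=k + 1; B=k + 7; C=k**2 + 17*k/3 + 8.
Set up (k + 1)·f(k+1) − (k + 6)·f(k) − (k**2 + 17*k/3 + 8) = 0.
Bound: deg f ≤ 5.
Solve for f: f(k) = k*(k + 2)*(k + 3)*(k**2 + 10*k + 29)/60 (degree 5 ≤ 5).
Get s_k = R·t_k = k*(k**2 + 10*k + 29)/(10*(k**3 + 10*k**2 + 29*k + 20)) with R(k) = B(k−1)f(k)/C(k) = k*(k + 2)*(k + 6)*(k**2 + 10*k + 29)/(20*(3*k + 8)).
s_(k+1) − s_k = 2*(3*k + 8)/(k**5 + 18*k**4 + 121*k**3 + 372*k**2 + 508*k + 240) = t_k.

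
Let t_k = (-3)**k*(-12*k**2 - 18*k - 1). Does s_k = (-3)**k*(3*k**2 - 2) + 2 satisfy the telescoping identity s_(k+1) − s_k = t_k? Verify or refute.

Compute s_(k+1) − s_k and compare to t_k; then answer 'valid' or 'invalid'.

Valid: the claim telescopes to t_k.

s_(k+1) = (-3)**(k + 1)*(3*(k + 1)**2 - 2) + 2
s_(k+1) − s_k = (-3)**k*(-12*k**2 - 18*k - 1)
(s_(k+1) − s_k) − t_k = 0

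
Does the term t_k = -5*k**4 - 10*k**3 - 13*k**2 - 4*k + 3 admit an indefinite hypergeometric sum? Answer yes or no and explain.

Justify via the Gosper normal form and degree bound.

Yes. s_k = k*(-k**4 - k**2 + 2*k + 3).

t_(k+1)/t_k = (5*k**4 + 30*k**3 + 73*k**2 + 80*k + 29)/(5*k**4 + 10*k**3 + 13*k**2 + 4*k - 3).
A = 1, B = 1, C = k**4 + 2*k**3 + 13*k**2/5 + 4*k/5 - 3/5.
Need (1)·f(k+1) − (1)·f(k) = k**4 + 2*k**3 + 13*k**2/5 + 4*k/5 - 3/5.
deg f ≤ 5 (via 0,0,4).
Solve for f: f(k) = k*(k**4 + k**2 - 2*k - 3)/5 (degree 5 ≤ 5).
Then R = B(k−1)f/C = k*(k**4 + k**2 - 2*k - 3)/(5*k**4 + 10*k**3 + 13*k**2 + 4*k - 3), so s_k = R(k)·t_k = k*(-k**4 - k**2 + 2*k + 3).
Δs = -5*k**4 - 10*k**3 - 13*k**2 - 4*k + 3, as required.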